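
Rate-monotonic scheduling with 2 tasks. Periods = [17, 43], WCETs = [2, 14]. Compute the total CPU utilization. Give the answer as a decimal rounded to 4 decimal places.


Compute individual utilizations (exact fractions):
  Task 1: C/T = 2/17 (approx. 0.1176)
  Task 2: C/T = 14/43 (approx. 0.3256)
Total utilization U = 2/17 + 14/43 = 324/731
Rounded to 4 decimal places: U = 0.4432
RM (Liu & Layland) bound for 2 tasks = 0.828427; compare with U = 324/731 (approx. 0.443228)
U <= bound, so schedulable by RM sufficient condition.

0.4432


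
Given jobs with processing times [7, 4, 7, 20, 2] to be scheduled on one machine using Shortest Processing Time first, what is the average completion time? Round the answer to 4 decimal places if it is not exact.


Sort jobs by processing time (SPT order): [2, 4, 7, 7, 20]
Compute completion times sequentially:
  Job 1: processing = 2, completes at 2
  Job 2: processing = 4, completes at 6
  Job 3: processing = 7, completes at 13
  Job 4: processing = 7, completes at 20
  Job 5: processing = 20, completes at 40
Sum of completion times = 81
Average completion time = 81/5 = 16.2

16.2


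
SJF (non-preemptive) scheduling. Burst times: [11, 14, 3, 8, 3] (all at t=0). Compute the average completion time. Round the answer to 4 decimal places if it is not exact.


SJF order (ascending): [3, 3, 8, 11, 14]
Completion times:
  Job 1: burst=3, C=3
  Job 2: burst=3, C=6
  Job 3: burst=8, C=14
  Job 4: burst=11, C=25
  Job 5: burst=14, C=39
Average completion = 87/5 = 17.4

17.4


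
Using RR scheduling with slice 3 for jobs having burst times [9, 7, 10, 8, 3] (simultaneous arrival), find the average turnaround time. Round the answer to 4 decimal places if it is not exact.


Time quantum = 3
Execution trace:
  J1 runs 3 units, time = 3
  J2 runs 3 units, time = 6
  J3 runs 3 units, time = 9
  J4 runs 3 units, time = 12
  J5 runs 3 units, time = 15
  J1 runs 3 units, time = 18
  J2 runs 3 units, time = 21
  J3 runs 3 units, time = 24
  J4 runs 3 units, time = 27
  J1 runs 3 units, time = 30
  J2 runs 1 units, time = 31
  J3 runs 3 units, time = 34
  J4 runs 2 units, time = 36
  J3 runs 1 units, time = 37
Finish times: [30, 31, 37, 36, 15]
Average turnaround = 149/5 = 29.8

29.8


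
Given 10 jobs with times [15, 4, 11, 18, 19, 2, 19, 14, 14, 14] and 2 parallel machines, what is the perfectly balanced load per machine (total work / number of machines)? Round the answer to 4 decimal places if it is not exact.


Total processing time = 15 + 4 + 11 + 18 + 19 + 2 + 19 + 14 + 14 + 14 = 130
Number of machines = 2
Ideal balanced load = 130 / 2 = 65.0

65.0


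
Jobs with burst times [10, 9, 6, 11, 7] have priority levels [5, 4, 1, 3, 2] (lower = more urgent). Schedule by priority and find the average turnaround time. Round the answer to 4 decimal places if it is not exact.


Sort by priority (ascending = highest first):
Order: [(1, 6), (2, 7), (3, 11), (4, 9), (5, 10)]
Completion times:
  Priority 1, burst=6, C=6
  Priority 2, burst=7, C=13
  Priority 3, burst=11, C=24
  Priority 4, burst=9, C=33
  Priority 5, burst=10, C=43
Average turnaround = 119/5 = 23.8

23.8


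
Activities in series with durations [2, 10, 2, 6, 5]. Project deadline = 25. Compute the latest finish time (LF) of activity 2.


LF(activity 2) = deadline - sum of successor durations
Successors: activities 3 through 5 with durations [2, 6, 5]
Sum of successor durations = 13
LF = 25 - 13 = 12

12


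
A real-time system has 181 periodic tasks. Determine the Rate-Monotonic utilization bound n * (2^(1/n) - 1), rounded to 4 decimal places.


Compute 2^(1/181) = 1.0038368845
Subtract 1: 1.0038368845 - 1 = 0.0038368845
Multiply by n: 181 * 0.0038368845 = 0.6944760945
Round to 4 dp: 0.6945

0.6945


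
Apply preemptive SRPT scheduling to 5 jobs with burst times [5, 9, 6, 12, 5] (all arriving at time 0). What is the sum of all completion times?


Since all jobs arrive at t=0, SRPT equals SPT ordering.
SPT order: [5, 5, 6, 9, 12]
Completion times:
  Job 1: p=5, C=5
  Job 2: p=5, C=10
  Job 3: p=6, C=16
  Job 4: p=9, C=25
  Job 5: p=12, C=37
Total completion time = 5 + 10 + 16 + 25 + 37 = 93

93


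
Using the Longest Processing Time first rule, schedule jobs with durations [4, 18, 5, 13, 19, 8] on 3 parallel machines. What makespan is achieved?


Sort jobs in decreasing order (LPT): [19, 18, 13, 8, 5, 4]
Assign each job to the least loaded machine:
  Machine 1: jobs [19, 4], load = 23
  Machine 2: jobs [18, 5], load = 23
  Machine 3: jobs [13, 8], load = 21
Makespan = max load = 23

23


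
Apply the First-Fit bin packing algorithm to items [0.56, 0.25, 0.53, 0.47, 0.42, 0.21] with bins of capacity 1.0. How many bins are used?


Place items sequentially using First-Fit:
  Item 0.56 -> new Bin 1
  Item 0.25 -> Bin 1 (now 0.81)
  Item 0.53 -> new Bin 2
  Item 0.47 -> Bin 2 (now 1.0)
  Item 0.42 -> new Bin 3
  Item 0.21 -> Bin 3 (now 0.63)
Total bins used = 3

3


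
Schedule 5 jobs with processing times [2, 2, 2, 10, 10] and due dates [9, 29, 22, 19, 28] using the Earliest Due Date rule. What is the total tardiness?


Sort by due date (EDD order): [(2, 9), (10, 19), (2, 22), (10, 28), (2, 29)]
Compute completion times and tardiness:
  Job 1: p=2, d=9, C=2, tardiness=max(0,2-9)=0
  Job 2: p=10, d=19, C=12, tardiness=max(0,12-19)=0
  Job 3: p=2, d=22, C=14, tardiness=max(0,14-22)=0
  Job 4: p=10, d=28, C=24, tardiness=max(0,24-28)=0
  Job 5: p=2, d=29, C=26, tardiness=max(0,26-29)=0
Total tardiness = 0

0


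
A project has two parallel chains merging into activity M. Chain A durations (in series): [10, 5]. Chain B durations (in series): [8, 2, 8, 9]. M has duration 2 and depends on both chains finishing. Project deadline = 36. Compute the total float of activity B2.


Forward pass: ES(B2) = sum of predecessors on chain B = 8
EF = ES + duration = 8 + 2 = 10
Backward pass: LF(M) = deadline = 36; LS(M) = 36 - 2 = 34
LF(B2) = LS(M) - sum(successors on chain B) = 34 - 17 = 17
LS = LF - duration = 17 - 2 = 15
Total float = LS - ES = 15 - 8 = 7

7


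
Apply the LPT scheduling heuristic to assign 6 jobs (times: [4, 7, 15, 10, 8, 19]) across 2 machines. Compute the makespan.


Sort jobs in decreasing order (LPT): [19, 15, 10, 8, 7, 4]
Assign each job to the least loaded machine:
  Machine 1: jobs [19, 8, 4], load = 31
  Machine 2: jobs [15, 10, 7], load = 32
Makespan = max load = 32

32


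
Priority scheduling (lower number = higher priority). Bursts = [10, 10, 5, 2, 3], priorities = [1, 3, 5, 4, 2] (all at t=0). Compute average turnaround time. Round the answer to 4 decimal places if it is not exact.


Sort by priority (ascending = highest first):
Order: [(1, 10), (2, 3), (3, 10), (4, 2), (5, 5)]
Completion times:
  Priority 1, burst=10, C=10
  Priority 2, burst=3, C=13
  Priority 3, burst=10, C=23
  Priority 4, burst=2, C=25
  Priority 5, burst=5, C=30
Average turnaround = 101/5 = 20.2

20.2


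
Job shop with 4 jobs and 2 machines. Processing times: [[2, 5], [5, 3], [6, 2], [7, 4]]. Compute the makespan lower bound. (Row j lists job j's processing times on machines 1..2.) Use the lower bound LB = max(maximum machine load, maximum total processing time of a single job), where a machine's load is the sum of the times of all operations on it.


Machine loads:
  Machine 1: 2 + 5 + 6 + 7 = 20
  Machine 2: 5 + 3 + 2 + 4 = 14
Max machine load = 20
Job totals:
  Job 1: 7
  Job 2: 8
  Job 3: 8
  Job 4: 11
Max job total = 11
Lower bound = max(20, 11) = 20

20


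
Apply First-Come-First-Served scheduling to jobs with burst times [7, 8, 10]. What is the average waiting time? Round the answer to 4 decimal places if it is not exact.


FCFS order (as given): [7, 8, 10]
Waiting times:
  Job 1: wait = 0
  Job 2: wait = 7
  Job 3: wait = 15
Sum of waiting times = 22
Average waiting time = 22/3 = 7.3333

7.3333


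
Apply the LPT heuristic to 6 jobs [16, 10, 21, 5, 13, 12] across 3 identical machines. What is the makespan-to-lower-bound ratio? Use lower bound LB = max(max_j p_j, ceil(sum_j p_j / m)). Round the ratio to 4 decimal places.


LPT order: [21, 16, 13, 12, 10, 5]
Machine loads after assignment: [26, 26, 25]
LPT makespan = 26
Lower bound = max(max_job, ceil(total/3)) = max(21, 26) = 26
Ratio = 26 / 26 = 1.0

1.0


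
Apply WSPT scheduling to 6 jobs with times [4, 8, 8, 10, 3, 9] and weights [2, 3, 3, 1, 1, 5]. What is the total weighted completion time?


Compute p/w ratios and sort ascending (WSPT): [(9, 5), (4, 2), (8, 3), (8, 3), (3, 1), (10, 1)]
Compute weighted completion times:
  Job (p=9,w=5): C=9, w*C=5*9=45
  Job (p=4,w=2): C=13, w*C=2*13=26
  Job (p=8,w=3): C=21, w*C=3*21=63
  Job (p=8,w=3): C=29, w*C=3*29=87
  Job (p=3,w=1): C=32, w*C=1*32=32
  Job (p=10,w=1): C=42, w*C=1*42=42
Total weighted completion time = 295

295


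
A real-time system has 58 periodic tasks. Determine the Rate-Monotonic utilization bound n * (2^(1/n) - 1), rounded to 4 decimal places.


Compute 2^(1/58) = 1.0120225098
Subtract 1: 1.0120225098 - 1 = 0.0120225098
Multiply by n: 58 * 0.0120225098 = 0.6973055684
Round to 4 dp: 0.6973

0.6973


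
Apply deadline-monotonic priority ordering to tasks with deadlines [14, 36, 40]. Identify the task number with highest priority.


Sort tasks by relative deadline (ascending):
  Task 1: deadline = 14
  Task 2: deadline = 36
  Task 3: deadline = 40
Priority order (highest first): [1, 2, 3]
Highest priority task = 1

1


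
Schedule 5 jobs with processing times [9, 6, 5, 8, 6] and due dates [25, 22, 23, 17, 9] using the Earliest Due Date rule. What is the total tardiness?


Sort by due date (EDD order): [(6, 9), (8, 17), (6, 22), (5, 23), (9, 25)]
Compute completion times and tardiness:
  Job 1: p=6, d=9, C=6, tardiness=max(0,6-9)=0
  Job 2: p=8, d=17, C=14, tardiness=max(0,14-17)=0
  Job 3: p=6, d=22, C=20, tardiness=max(0,20-22)=0
  Job 4: p=5, d=23, C=25, tardiness=max(0,25-23)=2
  Job 5: p=9, d=25, C=34, tardiness=max(0,34-25)=9
Total tardiness = 11

11


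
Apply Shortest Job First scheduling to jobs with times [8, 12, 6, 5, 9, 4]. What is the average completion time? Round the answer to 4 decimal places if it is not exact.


SJF order (ascending): [4, 5, 6, 8, 9, 12]
Completion times:
  Job 1: burst=4, C=4
  Job 2: burst=5, C=9
  Job 3: burst=6, C=15
  Job 4: burst=8, C=23
  Job 5: burst=9, C=32
  Job 6: burst=12, C=44
Average completion = 127/6 = 21.1667

21.1667


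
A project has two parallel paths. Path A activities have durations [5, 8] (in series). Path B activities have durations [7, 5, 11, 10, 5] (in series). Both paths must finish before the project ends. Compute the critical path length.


Path A total = 5 + 8 = 13
Path B total = 7 + 5 + 11 + 10 + 5 = 38
Critical path = longest path = max(13, 38) = 38

38


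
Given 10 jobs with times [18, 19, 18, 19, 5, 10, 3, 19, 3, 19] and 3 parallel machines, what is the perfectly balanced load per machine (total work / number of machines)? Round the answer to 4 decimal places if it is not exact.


Total processing time = 18 + 19 + 18 + 19 + 5 + 10 + 3 + 19 + 3 + 19 = 133
Number of machines = 3
Ideal balanced load = 133 / 3 = 44.3333

44.3333


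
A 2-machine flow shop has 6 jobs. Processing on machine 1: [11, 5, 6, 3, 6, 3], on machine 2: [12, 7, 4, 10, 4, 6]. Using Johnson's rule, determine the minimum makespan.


Apply Johnson's rule:
  Group 1 (a <= b): [(4, 3, 10), (6, 3, 6), (2, 5, 7), (1, 11, 12)]
  Group 2 (a > b): [(3, 6, 4), (5, 6, 4)]
Optimal job order: [4, 6, 2, 1, 3, 5]
Schedule:
  Job 4: M1 done at 3, M2 done at 13
  Job 6: M1 done at 6, M2 done at 19
  Job 2: M1 done at 11, M2 done at 26
  Job 1: M1 done at 22, M2 done at 38
  Job 3: M1 done at 28, M2 done at 42
  Job 5: M1 done at 34, M2 done at 46
Makespan = 46

46


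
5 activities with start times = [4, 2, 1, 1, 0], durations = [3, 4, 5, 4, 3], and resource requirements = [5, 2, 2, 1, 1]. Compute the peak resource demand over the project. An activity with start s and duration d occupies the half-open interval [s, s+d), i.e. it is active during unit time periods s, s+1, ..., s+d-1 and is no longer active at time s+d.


Each activity i is active on [start_i, start_i + duration_i).
Compute total resource usage per time slot:
  t=0: active resources = [1], total = 1
  t=1: active resources = [2, 1, 1], total = 4
  t=2: active resources = [2, 2, 1, 1], total = 6
  t=3: active resources = [2, 2, 1], total = 5
  t=4: active resources = [5, 2, 2, 1], total = 10
  t=5: active resources = [5, 2, 2], total = 9
  t=6: active resources = [5], total = 5
Peak resource demand = 10

10


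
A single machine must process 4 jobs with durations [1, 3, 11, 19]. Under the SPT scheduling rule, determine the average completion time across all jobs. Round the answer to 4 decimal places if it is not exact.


Sort jobs by processing time (SPT order): [1, 3, 11, 19]
Compute completion times sequentially:
  Job 1: processing = 1, completes at 1
  Job 2: processing = 3, completes at 4
  Job 3: processing = 11, completes at 15
  Job 4: processing = 19, completes at 34
Sum of completion times = 54
Average completion time = 54/4 = 13.5

13.5


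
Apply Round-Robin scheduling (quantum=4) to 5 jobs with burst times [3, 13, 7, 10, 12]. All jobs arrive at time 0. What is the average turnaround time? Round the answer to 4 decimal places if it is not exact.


Time quantum = 4
Execution trace:
  J1 runs 3 units, time = 3
  J2 runs 4 units, time = 7
  J3 runs 4 units, time = 11
  J4 runs 4 units, time = 15
  J5 runs 4 units, time = 19
  J2 runs 4 units, time = 23
  J3 runs 3 units, time = 26
  J4 runs 4 units, time = 30
  J5 runs 4 units, time = 34
  J2 runs 4 units, time = 38
  J4 runs 2 units, time = 40
  J5 runs 4 units, time = 44
  J2 runs 1 units, time = 45
Finish times: [3, 45, 26, 40, 44]
Average turnaround = 158/5 = 31.6

31.6


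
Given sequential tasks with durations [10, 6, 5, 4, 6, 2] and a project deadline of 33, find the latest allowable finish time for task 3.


LF(activity 3) = deadline - sum of successor durations
Successors: activities 4 through 6 with durations [4, 6, 2]
Sum of successor durations = 12
LF = 33 - 12 = 21

21


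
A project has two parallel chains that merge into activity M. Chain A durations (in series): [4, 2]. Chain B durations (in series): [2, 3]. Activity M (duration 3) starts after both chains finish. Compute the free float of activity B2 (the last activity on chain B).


ES(B2) = sum of predecessors on chain B = 2
EF(B2) = ES + duration = 2 + 3 = 5
Successor of B2 is M. ES(M) = max(sum(A), sum(B)) = max(6, 5) = 6
Free float = ES(successor) - EF(current) = 6 - 5 = 1

1


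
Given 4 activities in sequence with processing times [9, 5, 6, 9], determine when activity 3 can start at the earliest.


Activity 3 starts after activities 1 through 2 complete.
Predecessor durations: [9, 5]
ES = 9 + 5 = 14

14


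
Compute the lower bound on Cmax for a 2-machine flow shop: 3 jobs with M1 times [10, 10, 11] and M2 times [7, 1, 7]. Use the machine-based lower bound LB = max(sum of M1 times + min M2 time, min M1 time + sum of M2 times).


LB1 = sum(M1 times) + min(M2 times) = 31 + 1 = 32
LB2 = min(M1 times) + sum(M2 times) = 10 + 15 = 25
Lower bound = max(LB1, LB2) = max(32, 25) = 32

32


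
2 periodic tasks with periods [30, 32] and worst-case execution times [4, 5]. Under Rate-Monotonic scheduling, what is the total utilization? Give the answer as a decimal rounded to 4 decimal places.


Compute individual utilizations (exact fractions):
  Task 1: C/T = 4/30 = 2/15 (approx. 0.1333)
  Task 2: C/T = 5/32 (approx. 0.1563)
Total utilization U = 2/15 + 5/32 = 139/480
Rounded to 4 decimal places: U = 0.2896
RM (Liu & Layland) bound for 2 tasks = 0.828427; compare with U = 139/480 (approx. 0.289583)
U <= bound, so schedulable by RM sufficient condition.

0.2896


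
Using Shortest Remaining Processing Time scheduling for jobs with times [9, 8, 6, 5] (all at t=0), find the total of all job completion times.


Since all jobs arrive at t=0, SRPT equals SPT ordering.
SPT order: [5, 6, 8, 9]
Completion times:
  Job 1: p=5, C=5
  Job 2: p=6, C=11
  Job 3: p=8, C=19
  Job 4: p=9, C=28
Total completion time = 5 + 11 + 19 + 28 = 63

63


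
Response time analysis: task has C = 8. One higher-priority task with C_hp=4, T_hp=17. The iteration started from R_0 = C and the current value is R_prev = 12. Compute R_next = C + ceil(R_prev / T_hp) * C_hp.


R_next = C + ceil(R_prev / T_hp) * C_hp
ceil(12 / 17) = ceil(0.7059) = 1
Interference = 1 * 4 = 4
R_next = 8 + 4 = 12
R_next = R_prev, so the iteration has converged (response time = 12).

12


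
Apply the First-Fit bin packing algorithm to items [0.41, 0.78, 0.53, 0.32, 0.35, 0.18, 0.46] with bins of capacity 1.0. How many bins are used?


Place items sequentially using First-Fit:
  Item 0.41 -> new Bin 1
  Item 0.78 -> new Bin 2
  Item 0.53 -> Bin 1 (now 0.94)
  Item 0.32 -> new Bin 3
  Item 0.35 -> Bin 3 (now 0.67)
  Item 0.18 -> Bin 2 (now 0.96)
  Item 0.46 -> new Bin 4
Total bins used = 4

4


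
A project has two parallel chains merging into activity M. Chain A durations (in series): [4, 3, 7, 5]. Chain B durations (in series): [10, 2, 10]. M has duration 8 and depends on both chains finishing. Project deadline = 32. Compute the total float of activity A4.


Forward pass: ES(A4) = sum of predecessors on chain A = 14
EF = ES + duration = 14 + 5 = 19
Backward pass: LF(M) = deadline = 32; LS(M) = 32 - 8 = 24
LF(A4) = LS(M) - sum(successors on chain A) = 24 - 0 = 24
LS = LF - duration = 24 - 5 = 19
Total float = LS - ES = 19 - 14 = 5

5


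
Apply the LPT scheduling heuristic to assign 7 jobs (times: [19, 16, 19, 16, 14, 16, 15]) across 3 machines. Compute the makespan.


Sort jobs in decreasing order (LPT): [19, 19, 16, 16, 16, 15, 14]
Assign each job to the least loaded machine:
  Machine 1: jobs [19, 16], load = 35
  Machine 2: jobs [19, 15], load = 34
  Machine 3: jobs [16, 16, 14], load = 46
Makespan = max load = 46

46


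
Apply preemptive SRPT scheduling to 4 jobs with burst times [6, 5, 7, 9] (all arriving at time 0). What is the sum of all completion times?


Since all jobs arrive at t=0, SRPT equals SPT ordering.
SPT order: [5, 6, 7, 9]
Completion times:
  Job 1: p=5, C=5
  Job 2: p=6, C=11
  Job 3: p=7, C=18
  Job 4: p=9, C=27
Total completion time = 5 + 11 + 18 + 27 = 61

61


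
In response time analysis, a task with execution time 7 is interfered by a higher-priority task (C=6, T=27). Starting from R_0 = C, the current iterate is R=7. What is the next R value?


R_next = C + ceil(R_prev / T_hp) * C_hp
ceil(7 / 27) = ceil(0.2593) = 1
Interference = 1 * 6 = 6
R_next = 7 + 6 = 13

13


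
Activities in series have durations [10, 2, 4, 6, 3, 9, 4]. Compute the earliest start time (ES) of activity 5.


Activity 5 starts after activities 1 through 4 complete.
Predecessor durations: [10, 2, 4, 6]
ES = 10 + 2 + 4 + 6 = 22

22


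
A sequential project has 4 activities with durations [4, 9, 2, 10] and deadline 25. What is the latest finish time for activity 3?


LF(activity 3) = deadline - sum of successor durations
Successors: activities 4 through 4 with durations [10]
Sum of successor durations = 10
LF = 25 - 10 = 15

15


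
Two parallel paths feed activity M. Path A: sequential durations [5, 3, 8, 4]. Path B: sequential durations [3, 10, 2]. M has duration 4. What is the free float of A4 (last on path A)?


ES(A4) = sum of predecessors on chain A = 16
EF(A4) = ES + duration = 16 + 4 = 20
Successor of A4 is M. ES(M) = max(sum(A), sum(B)) = max(20, 15) = 20
Free float = ES(successor) - EF(current) = 20 - 20 = 0

0


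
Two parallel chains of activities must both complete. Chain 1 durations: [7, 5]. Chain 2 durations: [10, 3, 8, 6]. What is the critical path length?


Path A total = 7 + 5 = 12
Path B total = 10 + 3 + 8 + 6 = 27
Critical path = longest path = max(12, 27) = 27

27


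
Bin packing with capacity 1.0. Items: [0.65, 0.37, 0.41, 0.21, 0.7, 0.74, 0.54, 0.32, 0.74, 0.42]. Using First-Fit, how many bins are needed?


Place items sequentially using First-Fit:
  Item 0.65 -> new Bin 1
  Item 0.37 -> new Bin 2
  Item 0.41 -> Bin 2 (now 0.78)
  Item 0.21 -> Bin 1 (now 0.86)
  Item 0.7 -> new Bin 3
  Item 0.74 -> new Bin 4
  Item 0.54 -> new Bin 5
  Item 0.32 -> Bin 5 (now 0.86)
  Item 0.74 -> new Bin 6
  Item 0.42 -> new Bin 7
Total bins used = 7

7


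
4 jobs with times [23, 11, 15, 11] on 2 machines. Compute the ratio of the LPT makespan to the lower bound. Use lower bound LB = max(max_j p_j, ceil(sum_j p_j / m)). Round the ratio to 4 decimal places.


LPT order: [23, 15, 11, 11]
Machine loads after assignment: [34, 26]
LPT makespan = 34
Lower bound = max(max_job, ceil(total/2)) = max(23, 30) = 30
Ratio = 34 / 30 = 1.1333

1.1333


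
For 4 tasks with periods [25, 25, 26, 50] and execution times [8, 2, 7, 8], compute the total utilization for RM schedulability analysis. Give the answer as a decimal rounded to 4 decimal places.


Compute individual utilizations (exact fractions):
  Task 1: C/T = 8/25 (approx. 0.32)
  Task 2: C/T = 2/25 (approx. 0.08)
  Task 3: C/T = 7/26 (approx. 0.2692)
  Task 4: C/T = 8/50 = 4/25 (approx. 0.16)
Total utilization U = 8/25 + 2/25 + 7/26 + 4/25 = 539/650
Rounded to 4 decimal places: U = 0.8292
RM (Liu & Layland) bound for 4 tasks = 0.756828; compare with U = 539/650 (approx. 0.829231)
bound < U <= 1, so the RM sufficient condition is not met (inconclusive; an exact test such as response-time analysis is needed).

0.8292


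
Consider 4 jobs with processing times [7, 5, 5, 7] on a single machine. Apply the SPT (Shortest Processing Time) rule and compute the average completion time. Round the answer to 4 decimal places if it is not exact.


Sort jobs by processing time (SPT order): [5, 5, 7, 7]
Compute completion times sequentially:
  Job 1: processing = 5, completes at 5
  Job 2: processing = 5, completes at 10
  Job 3: processing = 7, completes at 17
  Job 4: processing = 7, completes at 24
Sum of completion times = 56
Average completion time = 56/4 = 14.0

14.0


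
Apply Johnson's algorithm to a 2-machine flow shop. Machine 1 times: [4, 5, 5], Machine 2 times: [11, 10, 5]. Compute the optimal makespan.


Apply Johnson's rule:
  Group 1 (a <= b): [(1, 4, 11), (2, 5, 10), (3, 5, 5)]
  Group 2 (a > b): []
Optimal job order: [1, 2, 3]
Schedule:
  Job 1: M1 done at 4, M2 done at 15
  Job 2: M1 done at 9, M2 done at 25
  Job 3: M1 done at 14, M2 done at 30
Makespan = 30

30


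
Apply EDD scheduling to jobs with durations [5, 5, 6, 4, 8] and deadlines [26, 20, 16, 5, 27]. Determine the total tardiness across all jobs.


Sort by due date (EDD order): [(4, 5), (6, 16), (5, 20), (5, 26), (8, 27)]
Compute completion times and tardiness:
  Job 1: p=4, d=5, C=4, tardiness=max(0,4-5)=0
  Job 2: p=6, d=16, C=10, tardiness=max(0,10-16)=0
  Job 3: p=5, d=20, C=15, tardiness=max(0,15-20)=0
  Job 4: p=5, d=26, C=20, tardiness=max(0,20-26)=0
  Job 5: p=8, d=27, C=28, tardiness=max(0,28-27)=1
Total tardiness = 1

1


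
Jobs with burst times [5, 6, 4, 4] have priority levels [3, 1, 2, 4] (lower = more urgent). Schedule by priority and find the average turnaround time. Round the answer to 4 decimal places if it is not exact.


Sort by priority (ascending = highest first):
Order: [(1, 6), (2, 4), (3, 5), (4, 4)]
Completion times:
  Priority 1, burst=6, C=6
  Priority 2, burst=4, C=10
  Priority 3, burst=5, C=15
  Priority 4, burst=4, C=19
Average turnaround = 50/4 = 12.5

12.5


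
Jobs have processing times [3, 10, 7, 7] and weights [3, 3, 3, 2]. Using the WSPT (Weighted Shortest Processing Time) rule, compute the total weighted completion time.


Compute p/w ratios and sort ascending (WSPT): [(3, 3), (7, 3), (10, 3), (7, 2)]
Compute weighted completion times:
  Job (p=3,w=3): C=3, w*C=3*3=9
  Job (p=7,w=3): C=10, w*C=3*10=30
  Job (p=10,w=3): C=20, w*C=3*20=60
  Job (p=7,w=2): C=27, w*C=2*27=54
Total weighted completion time = 153

153


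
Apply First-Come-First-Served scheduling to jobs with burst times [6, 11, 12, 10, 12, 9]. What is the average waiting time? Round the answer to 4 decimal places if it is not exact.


FCFS order (as given): [6, 11, 12, 10, 12, 9]
Waiting times:
  Job 1: wait = 0
  Job 2: wait = 6
  Job 3: wait = 17
  Job 4: wait = 29
  Job 5: wait = 39
  Job 6: wait = 51
Sum of waiting times = 142
Average waiting time = 142/6 = 23.6667

23.6667


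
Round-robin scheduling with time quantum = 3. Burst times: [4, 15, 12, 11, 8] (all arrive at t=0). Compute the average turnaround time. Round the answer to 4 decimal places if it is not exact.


Time quantum = 3
Execution trace:
  J1 runs 3 units, time = 3
  J2 runs 3 units, time = 6
  J3 runs 3 units, time = 9
  J4 runs 3 units, time = 12
  J5 runs 3 units, time = 15
  J1 runs 1 units, time = 16
  J2 runs 3 units, time = 19
  J3 runs 3 units, time = 22
  J4 runs 3 units, time = 25
  J5 runs 3 units, time = 28
  J2 runs 3 units, time = 31
  J3 runs 3 units, time = 34
  J4 runs 3 units, time = 37
  J5 runs 2 units, time = 39
  J2 runs 3 units, time = 42
  J3 runs 3 units, time = 45
  J4 runs 2 units, time = 47
  J2 runs 3 units, time = 50
Finish times: [16, 50, 45, 47, 39]
Average turnaround = 197/5 = 39.4

39.4


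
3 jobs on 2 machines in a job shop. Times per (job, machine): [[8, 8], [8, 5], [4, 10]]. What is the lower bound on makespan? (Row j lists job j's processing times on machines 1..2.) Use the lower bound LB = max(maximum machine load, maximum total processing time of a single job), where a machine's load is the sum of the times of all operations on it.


Machine loads:
  Machine 1: 8 + 8 + 4 = 20
  Machine 2: 8 + 5 + 10 = 23
Max machine load = 23
Job totals:
  Job 1: 16
  Job 2: 13
  Job 3: 14
Max job total = 16
Lower bound = max(23, 16) = 23

23


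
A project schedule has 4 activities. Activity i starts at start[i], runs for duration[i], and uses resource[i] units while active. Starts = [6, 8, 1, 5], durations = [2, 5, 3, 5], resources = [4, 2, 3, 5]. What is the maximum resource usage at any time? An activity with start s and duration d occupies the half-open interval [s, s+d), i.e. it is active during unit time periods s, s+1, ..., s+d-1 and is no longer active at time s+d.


Each activity i is active on [start_i, start_i + duration_i).
Compute total resource usage per time slot:
  t=0: active resources = [], total = 0
  t=1: active resources = [3], total = 3
  t=2: active resources = [3], total = 3
  t=3: active resources = [3], total = 3
  t=4: active resources = [], total = 0
  t=5: active resources = [5], total = 5
  t=6: active resources = [4, 5], total = 9
  t=7: active resources = [4, 5], total = 9
  t=8: active resources = [2, 5], total = 7
  t=9: active resources = [2, 5], total = 7
  t=10: active resources = [2], total = 2
  t=11: active resources = [2], total = 2
  t=12: active resources = [2], total = 2
Peak resource demand = 9

9


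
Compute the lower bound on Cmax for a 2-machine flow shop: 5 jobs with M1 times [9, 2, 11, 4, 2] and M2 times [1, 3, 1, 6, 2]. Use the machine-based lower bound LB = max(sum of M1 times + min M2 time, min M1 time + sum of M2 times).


LB1 = sum(M1 times) + min(M2 times) = 28 + 1 = 29
LB2 = min(M1 times) + sum(M2 times) = 2 + 13 = 15
Lower bound = max(LB1, LB2) = max(29, 15) = 29

29


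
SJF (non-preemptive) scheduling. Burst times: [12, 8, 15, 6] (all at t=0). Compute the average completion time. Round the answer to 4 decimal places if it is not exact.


SJF order (ascending): [6, 8, 12, 15]
Completion times:
  Job 1: burst=6, C=6
  Job 2: burst=8, C=14
  Job 3: burst=12, C=26
  Job 4: burst=15, C=41
Average completion = 87/4 = 21.75

21.75


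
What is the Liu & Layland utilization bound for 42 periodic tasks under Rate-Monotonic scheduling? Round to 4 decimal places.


Compute 2^(1/42) = 1.0166404394
Subtract 1: 1.0166404394 - 1 = 0.0166404394
Multiply by n: 42 * 0.0166404394 = 0.6988984548
Round to 4 dp: 0.6989

0.6989


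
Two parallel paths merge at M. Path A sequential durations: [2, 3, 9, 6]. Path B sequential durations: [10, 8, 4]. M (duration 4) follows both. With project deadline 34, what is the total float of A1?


Forward pass: ES(A1) = sum of predecessors on chain A = 0
EF = ES + duration = 0 + 2 = 2
Backward pass: LF(M) = deadline = 34; LS(M) = 34 - 4 = 30
LF(A1) = LS(M) - sum(successors on chain A) = 30 - 18 = 12
LS = LF - duration = 12 - 2 = 10
Total float = LS - ES = 10 - 0 = 10

10


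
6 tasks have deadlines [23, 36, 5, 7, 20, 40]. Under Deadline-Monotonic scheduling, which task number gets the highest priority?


Sort tasks by relative deadline (ascending):
  Task 3: deadline = 5
  Task 4: deadline = 7
  Task 5: deadline = 20
  Task 1: deadline = 23
  Task 2: deadline = 36
  Task 6: deadline = 40
Priority order (highest first): [3, 4, 5, 1, 2, 6]
Highest priority task = 3

3


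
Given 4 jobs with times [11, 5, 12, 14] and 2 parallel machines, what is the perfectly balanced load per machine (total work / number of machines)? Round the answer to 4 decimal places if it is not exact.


Total processing time = 11 + 5 + 12 + 14 = 42
Number of machines = 2
Ideal balanced load = 42 / 2 = 21.0

21.0


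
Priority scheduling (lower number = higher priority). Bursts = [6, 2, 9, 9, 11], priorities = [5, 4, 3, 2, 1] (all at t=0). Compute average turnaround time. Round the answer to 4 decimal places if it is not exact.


Sort by priority (ascending = highest first):
Order: [(1, 11), (2, 9), (3, 9), (4, 2), (5, 6)]
Completion times:
  Priority 1, burst=11, C=11
  Priority 2, burst=9, C=20
  Priority 3, burst=9, C=29
  Priority 4, burst=2, C=31
  Priority 5, burst=6, C=37
Average turnaround = 128/5 = 25.6

25.6


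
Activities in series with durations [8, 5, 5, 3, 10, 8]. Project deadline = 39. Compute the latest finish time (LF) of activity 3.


LF(activity 3) = deadline - sum of successor durations
Successors: activities 4 through 6 with durations [3, 10, 8]
Sum of successor durations = 21
LF = 39 - 21 = 18

18


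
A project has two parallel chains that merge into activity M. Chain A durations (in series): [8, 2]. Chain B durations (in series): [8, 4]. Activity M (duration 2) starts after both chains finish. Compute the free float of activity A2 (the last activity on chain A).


ES(A2) = sum of predecessors on chain A = 8
EF(A2) = ES + duration = 8 + 2 = 10
Successor of A2 is M. ES(M) = max(sum(A), sum(B)) = max(10, 12) = 12
Free float = ES(successor) - EF(current) = 12 - 10 = 2

2


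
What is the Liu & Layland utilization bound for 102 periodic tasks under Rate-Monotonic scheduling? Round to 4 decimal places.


Compute 2^(1/102) = 1.0068187028
Subtract 1: 1.0068187028 - 1 = 0.0068187028
Multiply by n: 102 * 0.0068187028 = 0.6955076856
Round to 4 dp: 0.6955

0.6955


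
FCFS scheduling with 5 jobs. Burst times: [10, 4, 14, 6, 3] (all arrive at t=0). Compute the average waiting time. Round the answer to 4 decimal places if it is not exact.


FCFS order (as given): [10, 4, 14, 6, 3]
Waiting times:
  Job 1: wait = 0
  Job 2: wait = 10
  Job 3: wait = 14
  Job 4: wait = 28
  Job 5: wait = 34
Sum of waiting times = 86
Average waiting time = 86/5 = 17.2

17.2


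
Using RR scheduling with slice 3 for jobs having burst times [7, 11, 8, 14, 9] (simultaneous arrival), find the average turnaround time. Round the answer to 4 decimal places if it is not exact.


Time quantum = 3
Execution trace:
  J1 runs 3 units, time = 3
  J2 runs 3 units, time = 6
  J3 runs 3 units, time = 9
  J4 runs 3 units, time = 12
  J5 runs 3 units, time = 15
  J1 runs 3 units, time = 18
  J2 runs 3 units, time = 21
  J3 runs 3 units, time = 24
  J4 runs 3 units, time = 27
  J5 runs 3 units, time = 30
  J1 runs 1 units, time = 31
  J2 runs 3 units, time = 34
  J3 runs 2 units, time = 36
  J4 runs 3 units, time = 39
  J5 runs 3 units, time = 42
  J2 runs 2 units, time = 44
  J4 runs 3 units, time = 47
  J4 runs 2 units, time = 49
Finish times: [31, 44, 36, 49, 42]
Average turnaround = 202/5 = 40.4

40.4


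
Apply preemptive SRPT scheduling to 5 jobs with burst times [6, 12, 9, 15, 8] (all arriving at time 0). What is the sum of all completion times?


Since all jobs arrive at t=0, SRPT equals SPT ordering.
SPT order: [6, 8, 9, 12, 15]
Completion times:
  Job 1: p=6, C=6
  Job 2: p=8, C=14
  Job 3: p=9, C=23
  Job 4: p=12, C=35
  Job 5: p=15, C=50
Total completion time = 6 + 14 + 23 + 35 + 50 = 128

128


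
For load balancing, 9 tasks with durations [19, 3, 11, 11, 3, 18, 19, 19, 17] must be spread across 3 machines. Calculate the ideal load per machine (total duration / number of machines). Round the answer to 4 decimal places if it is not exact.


Total processing time = 19 + 3 + 11 + 11 + 3 + 18 + 19 + 19 + 17 = 120
Number of machines = 3
Ideal balanced load = 120 / 3 = 40.0

40.0


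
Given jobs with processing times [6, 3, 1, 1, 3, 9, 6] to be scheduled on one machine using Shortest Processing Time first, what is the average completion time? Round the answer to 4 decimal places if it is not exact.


Sort jobs by processing time (SPT order): [1, 1, 3, 3, 6, 6, 9]
Compute completion times sequentially:
  Job 1: processing = 1, completes at 1
  Job 2: processing = 1, completes at 2
  Job 3: processing = 3, completes at 5
  Job 4: processing = 3, completes at 8
  Job 5: processing = 6, completes at 14
  Job 6: processing = 6, completes at 20
  Job 7: processing = 9, completes at 29
Sum of completion times = 79
Average completion time = 79/7 = 11.2857

11.2857


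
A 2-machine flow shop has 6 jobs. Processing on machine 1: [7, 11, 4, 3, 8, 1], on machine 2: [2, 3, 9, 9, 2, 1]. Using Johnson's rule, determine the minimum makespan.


Apply Johnson's rule:
  Group 1 (a <= b): [(6, 1, 1), (4, 3, 9), (3, 4, 9)]
  Group 2 (a > b): [(2, 11, 3), (1, 7, 2), (5, 8, 2)]
Optimal job order: [6, 4, 3, 2, 1, 5]
Schedule:
  Job 6: M1 done at 1, M2 done at 2
  Job 4: M1 done at 4, M2 done at 13
  Job 3: M1 done at 8, M2 done at 22
  Job 2: M1 done at 19, M2 done at 25
  Job 1: M1 done at 26, M2 done at 28
  Job 5: M1 done at 34, M2 done at 36
Makespan = 36

36


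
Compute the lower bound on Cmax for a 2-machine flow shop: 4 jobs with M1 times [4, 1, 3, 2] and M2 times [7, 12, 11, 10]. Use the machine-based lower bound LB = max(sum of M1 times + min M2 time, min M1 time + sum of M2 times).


LB1 = sum(M1 times) + min(M2 times) = 10 + 7 = 17
LB2 = min(M1 times) + sum(M2 times) = 1 + 40 = 41
Lower bound = max(LB1, LB2) = max(17, 41) = 41

41


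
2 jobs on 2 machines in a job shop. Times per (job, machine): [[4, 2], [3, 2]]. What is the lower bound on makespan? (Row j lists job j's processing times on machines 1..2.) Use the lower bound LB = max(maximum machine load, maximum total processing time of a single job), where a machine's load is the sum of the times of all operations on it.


Machine loads:
  Machine 1: 4 + 3 = 7
  Machine 2: 2 + 2 = 4
Max machine load = 7
Job totals:
  Job 1: 6
  Job 2: 5
Max job total = 6
Lower bound = max(7, 6) = 7

7


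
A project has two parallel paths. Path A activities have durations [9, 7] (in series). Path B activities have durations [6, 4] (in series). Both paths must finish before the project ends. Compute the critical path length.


Path A total = 9 + 7 = 16
Path B total = 6 + 4 = 10
Critical path = longest path = max(16, 10) = 16

16


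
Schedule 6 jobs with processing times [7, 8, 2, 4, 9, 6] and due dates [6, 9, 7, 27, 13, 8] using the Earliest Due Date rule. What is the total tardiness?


Sort by due date (EDD order): [(7, 6), (2, 7), (6, 8), (8, 9), (9, 13), (4, 27)]
Compute completion times and tardiness:
  Job 1: p=7, d=6, C=7, tardiness=max(0,7-6)=1
  Job 2: p=2, d=7, C=9, tardiness=max(0,9-7)=2
  Job 3: p=6, d=8, C=15, tardiness=max(0,15-8)=7
  Job 4: p=8, d=9, C=23, tardiness=max(0,23-9)=14
  Job 5: p=9, d=13, C=32, tardiness=max(0,32-13)=19
  Job 6: p=4, d=27, C=36, tardiness=max(0,36-27)=9
Total tardiness = 52

52


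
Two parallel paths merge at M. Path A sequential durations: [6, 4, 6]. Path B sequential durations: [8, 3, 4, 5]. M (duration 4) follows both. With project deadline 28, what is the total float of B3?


Forward pass: ES(B3) = sum of predecessors on chain B = 11
EF = ES + duration = 11 + 4 = 15
Backward pass: LF(M) = deadline = 28; LS(M) = 28 - 4 = 24
LF(B3) = LS(M) - sum(successors on chain B) = 24 - 5 = 19
LS = LF - duration = 19 - 4 = 15
Total float = LS - ES = 15 - 11 = 4

4


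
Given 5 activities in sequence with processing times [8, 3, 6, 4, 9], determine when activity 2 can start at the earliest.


Activity 2 starts after activities 1 through 1 complete.
Predecessor durations: [8]
ES = 8 = 8

8


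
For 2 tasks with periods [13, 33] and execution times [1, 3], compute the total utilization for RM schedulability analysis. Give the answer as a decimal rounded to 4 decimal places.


Compute individual utilizations (exact fractions):
  Task 1: C/T = 1/13 (approx. 0.0769)
  Task 2: C/T = 3/33 = 1/11 (approx. 0.0909)
Total utilization U = 1/13 + 1/11 = 24/143
Rounded to 4 decimal places: U = 0.1678
RM (Liu & Layland) bound for 2 tasks = 0.828427; compare with U = 24/143 (approx. 0.167832)
U <= bound, so schedulable by RM sufficient condition.

0.1678


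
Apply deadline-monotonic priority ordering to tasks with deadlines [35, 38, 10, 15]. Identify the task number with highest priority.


Sort tasks by relative deadline (ascending):
  Task 3: deadline = 10
  Task 4: deadline = 15
  Task 1: deadline = 35
  Task 2: deadline = 38
Priority order (highest first): [3, 4, 1, 2]
Highest priority task = 3

3


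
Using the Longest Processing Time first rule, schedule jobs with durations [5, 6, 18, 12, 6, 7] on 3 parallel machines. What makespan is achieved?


Sort jobs in decreasing order (LPT): [18, 12, 7, 6, 6, 5]
Assign each job to the least loaded machine:
  Machine 1: jobs [18], load = 18
  Machine 2: jobs [12, 6], load = 18
  Machine 3: jobs [7, 6, 5], load = 18
Makespan = max load = 18

18


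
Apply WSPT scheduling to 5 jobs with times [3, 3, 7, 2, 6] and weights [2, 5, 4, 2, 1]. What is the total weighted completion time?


Compute p/w ratios and sort ascending (WSPT): [(3, 5), (2, 2), (3, 2), (7, 4), (6, 1)]
Compute weighted completion times:
  Job (p=3,w=5): C=3, w*C=5*3=15
  Job (p=2,w=2): C=5, w*C=2*5=10
  Job (p=3,w=2): C=8, w*C=2*8=16
  Job (p=7,w=4): C=15, w*C=4*15=60
  Job (p=6,w=1): C=21, w*C=1*21=21
Total weighted completion time = 122

122


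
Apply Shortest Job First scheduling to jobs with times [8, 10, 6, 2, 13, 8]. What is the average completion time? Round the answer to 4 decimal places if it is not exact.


SJF order (ascending): [2, 6, 8, 8, 10, 13]
Completion times:
  Job 1: burst=2, C=2
  Job 2: burst=6, C=8
  Job 3: burst=8, C=16
  Job 4: burst=8, C=24
  Job 5: burst=10, C=34
  Job 6: burst=13, C=47
Average completion = 131/6 = 21.8333

21.8333


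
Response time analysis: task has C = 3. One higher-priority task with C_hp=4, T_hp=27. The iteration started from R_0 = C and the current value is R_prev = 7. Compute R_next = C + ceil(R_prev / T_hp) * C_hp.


R_next = C + ceil(R_prev / T_hp) * C_hp
ceil(7 / 27) = ceil(0.2593) = 1
Interference = 1 * 4 = 4
R_next = 3 + 4 = 7
R_next = R_prev, so the iteration has converged (response time = 7).

7


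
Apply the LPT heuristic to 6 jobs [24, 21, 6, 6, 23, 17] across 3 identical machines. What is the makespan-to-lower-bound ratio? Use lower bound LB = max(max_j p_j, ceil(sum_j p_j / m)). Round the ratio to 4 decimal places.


LPT order: [24, 23, 21, 17, 6, 6]
Machine loads after assignment: [30, 29, 38]
LPT makespan = 38
Lower bound = max(max_job, ceil(total/3)) = max(24, 33) = 33
Ratio = 38 / 33 = 1.1515

1.1515


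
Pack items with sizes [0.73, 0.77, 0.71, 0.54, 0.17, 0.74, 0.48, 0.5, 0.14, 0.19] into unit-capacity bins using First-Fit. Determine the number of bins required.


Place items sequentially using First-Fit:
  Item 0.73 -> new Bin 1
  Item 0.77 -> new Bin 2
  Item 0.71 -> new Bin 3
  Item 0.54 -> new Bin 4
  Item 0.17 -> Bin 1 (now 0.9)
  Item 0.74 -> new Bin 5
  Item 0.48 -> new Bin 6
  Item 0.5 -> Bin 6 (now 0.98)
  Item 0.14 -> Bin 2 (now 0.91)
  Item 0.19 -> Bin 3 (now 0.9)
Total bins used = 6

6
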